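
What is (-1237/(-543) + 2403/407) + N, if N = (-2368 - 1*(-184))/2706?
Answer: 66826684/9061041 ≈ 7.3752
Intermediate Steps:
N = -364/451 (N = (-2368 + 184)*(1/2706) = -2184*1/2706 = -364/451 ≈ -0.80710)
(-1237/(-543) + 2403/407) + N = (-1237/(-543) + 2403/407) - 364/451 = (-1237*(-1/543) + 2403*(1/407)) - 364/451 = (1237/543 + 2403/407) - 364/451 = 1808288/221001 - 364/451 = 66826684/9061041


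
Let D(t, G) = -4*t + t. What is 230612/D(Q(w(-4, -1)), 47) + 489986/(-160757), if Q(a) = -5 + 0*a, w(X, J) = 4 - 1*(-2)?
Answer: 37065143494/2411355 ≈ 15371.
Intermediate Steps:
w(X, J) = 6 (w(X, J) = 4 + 2 = 6)
Q(a) = -5 (Q(a) = -5 + 0 = -5)
D(t, G) = -3*t
230612/D(Q(w(-4, -1)), 47) + 489986/(-160757) = 230612/((-3*(-5))) + 489986/(-160757) = 230612/15 + 489986*(-1/160757) = 230612*(1/15) - 489986/160757 = 230612/15 - 489986/160757 = 37065143494/2411355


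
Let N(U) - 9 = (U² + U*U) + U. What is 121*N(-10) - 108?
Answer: 23971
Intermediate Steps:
N(U) = 9 + U + 2*U² (N(U) = 9 + ((U² + U*U) + U) = 9 + ((U² + U²) + U) = 9 + (2*U² + U) = 9 + (U + 2*U²) = 9 + U + 2*U²)
121*N(-10) - 108 = 121*(9 - 10 + 2*(-10)²) - 108 = 121*(9 - 10 + 2*100) - 108 = 121*(9 - 10 + 200) - 108 = 121*199 - 108 = 24079 - 108 = 23971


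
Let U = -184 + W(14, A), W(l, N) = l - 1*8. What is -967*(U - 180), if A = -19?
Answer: 346186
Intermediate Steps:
W(l, N) = -8 + l (W(l, N) = l - 8 = -8 + l)
U = -178 (U = -184 + (-8 + 14) = -184 + 6 = -178)
-967*(U - 180) = -967*(-178 - 180) = -967*(-358) = 346186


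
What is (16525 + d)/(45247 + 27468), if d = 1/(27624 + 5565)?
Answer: 548448226/2413338135 ≈ 0.22726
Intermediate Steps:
d = 1/33189 ≈ 3.0130e-5
(16525 + d)/(45247 + 27468) = (16525 + 1/33189)/(45247 + 27468) = (548448226/33189)/72715 = (548448226/33189)*(1/72715) = 548448226/2413338135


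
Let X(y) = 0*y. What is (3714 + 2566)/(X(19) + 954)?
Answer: 3140/477 ≈ 6.5828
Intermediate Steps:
X(y) = 0
(3714 + 2566)/(X(19) + 954) = (3714 + 2566)/(0 + 954) = 6280/954 = 6280*(1/954) = 3140/477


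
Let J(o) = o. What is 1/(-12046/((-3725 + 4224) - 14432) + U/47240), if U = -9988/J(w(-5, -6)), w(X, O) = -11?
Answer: 164548730/145426051 ≈ 1.1315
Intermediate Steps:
U = 908 (U = -9988/(-11) = -9988*(-1/11) = 908)
1/(-12046/((-3725 + 4224) - 14432) + U/47240) = 1/(-12046/((-3725 + 4224) - 14432) + 908/47240) = 1/(-12046/(499 - 14432) + 908*(1/47240)) = 1/(-12046/(-13933) + 227/11810) = 1/(-12046*(-1/13933) + 227/11810) = 1/(12046/13933 + 227/11810) = 1/(145426051/164548730) = 164548730/145426051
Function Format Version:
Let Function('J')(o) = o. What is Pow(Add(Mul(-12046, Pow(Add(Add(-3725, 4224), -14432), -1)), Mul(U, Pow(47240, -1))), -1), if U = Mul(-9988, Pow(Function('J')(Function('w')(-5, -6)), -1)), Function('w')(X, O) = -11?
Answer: Rational(164548730, 145426051) ≈ 1.1315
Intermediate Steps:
U = 908 (U = Mul(-9988, Pow(-11, -1)) = Mul(-9988, Rational(-1, 11)) = 908)
Pow(Add(Mul(-12046, Pow(Add(Add(-3725, 4224), -14432), -1)), Mul(U, Pow(47240, -1))), -1) = Pow(Add(Mul(-12046, Pow(Add(Add(-3725, 4224), -14432), -1)), Mul(908, Pow(47240, -1))), -1) = Pow(Add(Mul(-12046, Pow(Add(499, -14432), -1)), Mul(908, Rational(1, 47240))), -1) = Pow(Add(Mul(-12046, Pow(-13933, -1)), Rational(227, 11810)), -1) = Pow(Add(Mul(-12046, Rational(-1, 13933)), Rational(227, 11810)), -1) = Pow(Add(Rational(12046, 13933), Rational(227, 11810)), -1) = Pow(Rational(145426051, 164548730), -1) = Rational(164548730, 145426051)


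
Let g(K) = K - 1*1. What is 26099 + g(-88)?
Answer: 26010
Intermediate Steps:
g(K) = -1 + K (g(K) = K - 1 = -1 + K)
26099 + g(-88) = 26099 + (-1 - 88) = 26099 - 89 = 26010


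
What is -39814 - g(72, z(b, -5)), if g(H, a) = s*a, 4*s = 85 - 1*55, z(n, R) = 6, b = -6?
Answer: -39859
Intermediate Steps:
s = 15/2 (s = (85 - 1*55)/4 = (85 - 55)/4 = (1/4)*30 = 15/2 ≈ 7.5000)
g(H, a) = 15*a/2
-39814 - g(72, z(b, -5)) = -39814 - 15*6/2 = -39814 - 1*45 = -39814 - 45 = -39859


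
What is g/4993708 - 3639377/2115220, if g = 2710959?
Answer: -777481958996/660174439735 ≈ -1.1777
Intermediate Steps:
g/4993708 - 3639377/2115220 = 2710959/4993708 - 3639377/2115220 = -777481958996/660174439735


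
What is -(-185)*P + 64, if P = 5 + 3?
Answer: 1544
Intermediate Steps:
P = 8
-(-185)*P + 64 = -(-185)*8 + 64 = -37*(-40) + 64 = 1480 + 64 = 1544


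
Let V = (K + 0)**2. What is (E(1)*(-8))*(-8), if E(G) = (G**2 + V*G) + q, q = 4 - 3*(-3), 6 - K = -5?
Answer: 8640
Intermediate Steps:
K = 11 (K = 6 - 1*(-5) = 6 + 5 = 11)
V = 121 (V = (11 + 0)**2 = 11**2 = 121)
q = 13 (q = 4 + 9 = 13)
E(G) = 13 + G**2 + 121*G (E(G) = (G**2 + 121*G) + 13 = 13 + G**2 + 121*G)
(E(1)*(-8))*(-8) = ((13 + 1**2 + 121*1)*(-8))*(-8) = ((13 + 1 + 121)*(-8))*(-8) = (135*(-8))*(-8) = -1080*(-8) = 8640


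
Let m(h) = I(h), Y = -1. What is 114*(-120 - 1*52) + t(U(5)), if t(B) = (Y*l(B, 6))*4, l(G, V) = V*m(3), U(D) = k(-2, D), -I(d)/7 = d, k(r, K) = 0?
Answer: -19104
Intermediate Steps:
I(d) = -7*d
U(D) = 0
m(h) = -7*h
l(G, V) = -21*V (l(G, V) = V*(-7*3) = V*(-21) = -21*V)
t(B) = 504 (t(B) = -(-21)*6*4 = -1*(-126)*4 = 126*4 = 504)
114*(-120 - 1*52) + t(U(5)) = 114*(-120 - 1*52) + 504 = 114*(-120 - 52) + 504 = 114*(-172) + 504 = -19608 + 504 = -19104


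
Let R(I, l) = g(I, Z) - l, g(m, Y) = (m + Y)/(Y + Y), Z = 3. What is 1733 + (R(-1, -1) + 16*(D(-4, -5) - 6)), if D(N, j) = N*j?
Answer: 5875/3 ≈ 1958.3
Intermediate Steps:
g(m, Y) = (Y + m)/(2*Y) (g(m, Y) = (Y + m)/((2*Y)) = (Y + m)*(1/(2*Y)) = (Y + m)/(2*Y))
R(I, l) = ½ - l + I/6 (R(I, l) = (½)*(3 + I)/3 - l = (½)*(⅓)*(3 + I) - l = (½ + I/6) - l = ½ - l + I/6)
1733 + (R(-1, -1) + 16*(D(-4, -5) - 6)) = 1733 + ((½ - 1*(-1) + (⅙)*(-1)) + 16*(-4*(-5) - 6)) = 1733 + ((½ + 1 - ⅙) + 16*(20 - 6)) = 1733 + (4/3 + 16*14) = 1733 + (4/3 + 224) = 1733 + 676/3 = 5875/3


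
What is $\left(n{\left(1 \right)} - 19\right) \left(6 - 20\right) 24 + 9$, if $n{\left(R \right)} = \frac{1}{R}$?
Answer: $6057$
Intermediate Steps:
$\left(n{\left(1 \right)} - 19\right) \left(6 - 20\right) 24 + 9 = \left(1^{-1} - 19\right) \left(6 - 20\right) 24 + 9 = \left(1 - 19\right) \left(-14\right) 24 + 9 = \left(-18\right) \left(-14\right) 24 + 9 = 252 \cdot 24 + 9 = 6048 + 9 = 6057$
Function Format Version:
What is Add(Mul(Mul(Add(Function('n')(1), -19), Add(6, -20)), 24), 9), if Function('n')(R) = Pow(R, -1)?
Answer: 6057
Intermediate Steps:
Add(Mul(Mul(Add(Function('n')(1), -19), Add(6, -20)), 24), 9) = Add(Mul(Mul(Add(Pow(1, -1), -19), Add(6, -20)), 24), 9) = Add(Mul(Mul(Add(1, -19), -14), 24), 9) = Add(Mul(Mul(-18, -14), 24), 9) = Add(Mul(252, 24), 9) = Add(6048, 9) = 6057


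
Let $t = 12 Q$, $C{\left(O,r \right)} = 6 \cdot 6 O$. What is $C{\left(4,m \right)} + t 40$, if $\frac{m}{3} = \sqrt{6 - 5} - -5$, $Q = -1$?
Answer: $-336$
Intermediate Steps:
$m = 18$ ($m = 3 \left(\sqrt{6 - 5} - -5\right) = 3 \left(\sqrt{1} + 5\right) = 3 \left(1 + 5\right) = 3 \cdot 6 = 18$)
$C{\left(O,r \right)} = 36 O$
$t = -12$ ($t = 12 \left(-1\right) = -12$)
$C{\left(4,m \right)} + t 40 = 36 \cdot 4 - 480 = 144 - 480 = -336$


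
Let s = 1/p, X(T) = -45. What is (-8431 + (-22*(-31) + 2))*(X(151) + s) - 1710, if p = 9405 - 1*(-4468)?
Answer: 4812605318/13873 ≈ 3.4690e+5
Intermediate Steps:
p = 13873 (p = 9405 + 4468 = 13873)
s = 1/13873 ≈ 7.2083e-5
(-8431 + (-22*(-31) + 2))*(X(151) + s) - 1710 = (-8431 + (-22*(-31) + 2))*(-45 + 1/13873) - 1710 = (-8431 + (682 + 2))*(-624284/13873) - 1710 = (-8431 + 684)*(-624284/13873) - 1710 = -7747*(-624284/13873) - 1710 = 4836328148/13873 - 1710 = 4812605318/13873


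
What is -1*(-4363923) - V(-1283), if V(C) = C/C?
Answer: 4363922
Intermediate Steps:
V(C) = 1
-1*(-4363923) - V(-1283) = -1*(-4363923) - 1*1 = 4363923 - 1 = 4363922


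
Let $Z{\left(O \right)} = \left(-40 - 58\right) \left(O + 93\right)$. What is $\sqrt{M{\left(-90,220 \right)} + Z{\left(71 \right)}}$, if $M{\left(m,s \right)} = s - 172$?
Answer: $2 i \sqrt{4006} \approx 126.59 i$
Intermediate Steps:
$M{\left(m,s \right)} = -172 + s$
$Z{\left(O \right)} = -9114 - 98 O$ ($Z{\left(O \right)} = - 98 \left(93 + O\right) = -9114 - 98 O$)
$\sqrt{M{\left(-90,220 \right)} + Z{\left(71 \right)}} = \sqrt{\left(-172 + 220\right) - 16072} = \sqrt{48 - 16072} = \sqrt{-16024} = 2 i \sqrt{4006}$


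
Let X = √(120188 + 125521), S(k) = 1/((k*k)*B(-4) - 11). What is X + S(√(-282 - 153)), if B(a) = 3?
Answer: -1/1316 + 3*√27301 ≈ 495.69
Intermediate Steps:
S(k) = 1/(-11 + 3*k²) (S(k) = 1/((k*k)*3 - 11) = 1/(k²*3 - 11) = 1/(3*k² - 11) = 1/(-11 + 3*k²))
X = 3*√27301 (X = √245709 = 3*√27301 ≈ 495.69)
X + S(√(-282 - 153)) = 3*√27301 + 1/(-11 + 3*(√(-282 - 153))²) = 3*√27301 + 1/(-11 + 3*(√(-435))²) = 3*√27301 + 1/(-11 + 3*(I*√435)²) = 3*√27301 + 1/(-11 + 3*(-435)) = 3*√27301 + 1/(-11 - 1305) = 3*√27301 + 1/(-1316) = 3*√27301 - 1/1316 = -1/1316 + 3*√27301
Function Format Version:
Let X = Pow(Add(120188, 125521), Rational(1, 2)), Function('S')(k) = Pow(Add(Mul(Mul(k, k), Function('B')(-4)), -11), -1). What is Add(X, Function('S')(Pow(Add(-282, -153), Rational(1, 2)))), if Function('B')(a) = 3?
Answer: Add(Rational(-1, 1316), Mul(3, Pow(27301, Rational(1, 2)))) ≈ 495.69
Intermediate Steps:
Function('S')(k) = Pow(Add(-11, Mul(3, Pow(k, 2))), -1) (Function('S')(k) = Pow(Add(Mul(Mul(k, k), 3), -11), -1) = Pow(Add(Mul(Pow(k, 2), 3), -11), -1) = Pow(Add(Mul(3, Pow(k, 2)), -11), -1) = Pow(Add(-11, Mul(3, Pow(k, 2))), -1))
X = Mul(3, Pow(27301, Rational(1, 2))) (X = Pow(245709, Rational(1, 2)) = Mul(3, Pow(27301, Rational(1, 2))) ≈ 495.69)
Add(X, Function('S')(Pow(Add(-282, -153), Rational(1, 2)))) = Add(Mul(3, Pow(27301, Rational(1, 2))), Pow(Add(-11, Mul(3, Pow(Pow(Add(-282, -153), Rational(1, 2)), 2))), -1)) = Add(Mul(3, Pow(27301, Rational(1, 2))), Pow(Add(-11, Mul(3, Pow(Pow(-435, Rational(1, 2)), 2))), -1)) = Add(Mul(3, Pow(27301, Rational(1, 2))), Pow(Add(-11, Mul(3, Pow(Mul(I, Pow(435, Rational(1, 2))), 2))), -1)) = Add(Mul(3, Pow(27301, Rational(1, 2))), Pow(Add(-11, Mul(3, -435)), -1)) = Add(Mul(3, Pow(27301, Rational(1, 2))), Pow(Add(-11, -1305), -1)) = Add(Mul(3, Pow(27301, Rational(1, 2))), Pow(-1316, -1)) = Add(Mul(3, Pow(27301, Rational(1, 2))), Rational(-1, 1316)) = Add(Rational(-1, 1316), Mul(3, Pow(27301, Rational(1, 2))))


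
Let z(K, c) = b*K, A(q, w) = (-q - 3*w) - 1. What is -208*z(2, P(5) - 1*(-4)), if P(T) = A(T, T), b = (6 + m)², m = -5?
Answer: -416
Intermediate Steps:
b = 1 (b = (6 - 5)² = 1² = 1)
A(q, w) = -1 - q - 3*w
P(T) = -1 - 4*T (P(T) = -1 - T - 3*T = -1 - 4*T)
z(K, c) = K (z(K, c) = 1*K = K)
-208*z(2, P(5) - 1*(-4)) = -208*2 = -416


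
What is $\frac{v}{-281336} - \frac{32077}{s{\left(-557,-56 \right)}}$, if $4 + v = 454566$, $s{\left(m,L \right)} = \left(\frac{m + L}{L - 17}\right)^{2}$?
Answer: $- \frac{24130958580533}{52858673692} \approx -456.52$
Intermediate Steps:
$s{\left(m,L \right)} = \frac{\left(L + m\right)^{2}}{\left(-17 + L\right)^{2}}$ ($s{\left(m,L \right)} = \left(\frac{L + m}{-17 + L}\right)^{2} = \frac{\left(L + m\right)^{2}}{\left(-17 + L\right)^{2}}$)
$v = 454562$ ($v = -4 + 454566 = 454562$)
$\frac{v}{-281336} - \frac{32077}{s{\left(-557,-56 \right)}} = \frac{454562}{-281336} - \frac{32077}{\frac{1}{\left(-17 - 56\right)^{2}} \left(-56 - 557\right)^{2}} = 454562 \left(- \frac{1}{281336}\right) - \frac{32077}{\frac{1}{5329} \left(-613\right)^{2}} = - \frac{227281}{140668} - \frac{32077}{\frac{1}{5329} \cdot 375769} = - \frac{227281}{140668} - \frac{32077}{\frac{375769}{5329}} = - \frac{227281}{140668} - \frac{170938333}{375769} = - \frac{24130958580533}{52858673692}$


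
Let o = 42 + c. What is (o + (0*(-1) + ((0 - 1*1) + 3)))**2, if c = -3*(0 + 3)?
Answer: 1225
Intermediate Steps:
c = -9 (c = -3*3 = -9)
o = 33 (o = 42 - 9 = 33)
(o + (0*(-1) + ((0 - 1*1) + 3)))**2 = (33 + (0*(-1) + ((0 - 1*1) + 3)))**2 = (33 + (0 + ((0 - 1) + 3)))**2 = (33 + (0 + (-1 + 3)))**2 = (33 + (0 + 2))**2 = (33 + 2)**2 = 35**2 = 1225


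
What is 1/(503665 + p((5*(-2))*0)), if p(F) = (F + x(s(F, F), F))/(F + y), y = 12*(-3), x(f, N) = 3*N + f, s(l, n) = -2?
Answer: 18/9065971 ≈ 1.9854e-6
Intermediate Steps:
x(f, N) = f + 3*N
y = -36
p(F) = (-2 + 4*F)/(-36 + F) (p(F) = (F + (-2 + 3*F))/(F - 36) = (-2 + 4*F)/(-36 + F))
1/(503665 + p((5*(-2))*0)) = 1/(503665 + 2*(-1 + 2*((5*(-2))*0))/(-36 + (5*(-2))*0)) = 1/(503665 + 2*(-1 + 2*(-10*0))/(-36 - 10*0)) = 1/(503665 + 2*(-1 + 2*0)/(-36 + 0)) = 1/(503665 + 2*(-1 + 0)/(-36)) = 1/(503665 + 2*(-1/36)*(-1)) = 1/(503665 + 1/18) = 1/(9065971/18) = 18/9065971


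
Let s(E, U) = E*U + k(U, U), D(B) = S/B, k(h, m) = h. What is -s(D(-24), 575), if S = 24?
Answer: 0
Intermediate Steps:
D(B) = 24/B
s(E, U) = U + E*U (s(E, U) = E*U + U = U + E*U)
-s(D(-24), 575) = -575*(1 + 24/(-24)) = -575*(1 + 24*(-1/24)) = -575*(1 - 1) = -575*0 = -1*0 = 0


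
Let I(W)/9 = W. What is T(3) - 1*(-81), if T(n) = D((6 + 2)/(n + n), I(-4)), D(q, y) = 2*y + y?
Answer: -27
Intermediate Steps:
I(W) = 9*W
D(q, y) = 3*y
T(n) = -108 (T(n) = 3*(9*(-4)) = 3*(-36) = -108)
T(3) - 1*(-81) = -108 - 1*(-81) = -108 + 81 = -27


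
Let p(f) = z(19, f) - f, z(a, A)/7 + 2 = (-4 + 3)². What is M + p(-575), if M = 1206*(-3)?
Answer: -3050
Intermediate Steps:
z(a, A) = -7 (z(a, A) = -14 + 7*(-4 + 3)² = -14 + 7*(-1)² = -14 + 7*1 = -14 + 7 = -7)
M = -3618
p(f) = -7 - f
M + p(-575) = -3618 + (-7 - 1*(-575)) = -3618 + (-7 + 575) = -3618 + 568 = -3050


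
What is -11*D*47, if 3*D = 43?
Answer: -22231/3 ≈ -7410.3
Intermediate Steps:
D = 43/3 (D = (1/3)*43 = 43/3 ≈ 14.333)
-11*D*47 = -11*43/3*47 = -473/3*47 = -22231/3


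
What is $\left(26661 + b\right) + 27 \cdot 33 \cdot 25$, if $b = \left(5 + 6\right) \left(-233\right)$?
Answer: $46373$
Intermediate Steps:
$b = -2563$ ($b = 11 \left(-233\right) = -2563$)
$\left(26661 + b\right) + 27 \cdot 33 \cdot 25 = \left(26661 - 2563\right) + 27 \cdot 33 \cdot 25 = 24098 + 891 \cdot 25 = 24098 + 22275 = 46373$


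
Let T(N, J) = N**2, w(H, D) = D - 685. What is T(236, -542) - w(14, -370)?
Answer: 56751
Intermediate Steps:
w(H, D) = -685 + D
T(236, -542) - w(14, -370) = 236**2 - (-685 - 370) = 55696 - 1*(-1055) = 55696 + 1055 = 56751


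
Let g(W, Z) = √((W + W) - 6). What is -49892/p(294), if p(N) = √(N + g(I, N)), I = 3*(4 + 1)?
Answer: -24946*√2/√(147 + √6) ≈ -2885.8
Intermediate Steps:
I = 15 (I = 3*5 = 15)
g(W, Z) = √(-6 + 2*W) (g(W, Z) = √(2*W - 6) = √(-6 + 2*W))
p(N) = √(N + 2*√6) (p(N) = √(N + √(-6 + 2*15)) = √(N + √(-6 + 30)) = √(N + √24) = √(N + 2*√6))
-49892/p(294) = -49892/√(294 + 2*√6)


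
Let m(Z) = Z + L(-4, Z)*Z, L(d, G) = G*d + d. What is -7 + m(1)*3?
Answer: -28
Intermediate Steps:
L(d, G) = d + G*d
m(Z) = Z + Z*(-4 - 4*Z) (m(Z) = Z + (-4*(1 + Z))*Z = Z + (-4 - 4*Z)*Z = Z + Z*(-4 - 4*Z))
-7 + m(1)*3 = -7 - 1*1*(3 + 4*1)*3 = -7 - 1*1*(3 + 4)*3 = -7 - 1*1*7*3 = -7 - 7*3 = -7 - 21 = -28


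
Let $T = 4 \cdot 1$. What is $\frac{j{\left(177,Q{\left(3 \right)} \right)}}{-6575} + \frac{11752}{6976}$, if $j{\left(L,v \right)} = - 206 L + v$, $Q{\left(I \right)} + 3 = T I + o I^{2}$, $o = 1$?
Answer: $\frac{41437843}{5733400} \approx 7.2274$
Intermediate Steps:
$T = 4$
$Q{\left(I \right)} = -3 + I^{2} + 4 I$ ($Q{\left(I \right)} = -3 + \left(4 I + 1 I^{2}\right) = -3 + \left(4 I + I^{2}\right) = -3 + \left(I^{2} + 4 I\right) = -3 + I^{2} + 4 I$)
$j{\left(L,v \right)} = v - 206 L$
$\frac{j{\left(177,Q{\left(3 \right)} \right)}}{-6575} + \frac{11752}{6976} = \frac{\left(-3 + 3^{2} + 4 \cdot 3\right) - 36462}{-6575} + \frac{11752}{6976} = \left(\left(-3 + 9 + 12\right) - 36462\right) \left(- \frac{1}{6575}\right) + 11752 \cdot \frac{1}{6976} = \left(18 - 36462\right) \left(- \frac{1}{6575}\right) + \frac{1469}{872} = \left(-36444\right) \left(- \frac{1}{6575}\right) + \frac{1469}{872} = \frac{36444}{6575} + \frac{1469}{872} = \frac{41437843}{5733400}$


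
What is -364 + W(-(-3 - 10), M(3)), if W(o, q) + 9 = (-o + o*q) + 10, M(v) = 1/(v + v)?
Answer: -2243/6 ≈ -373.83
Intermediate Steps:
M(v) = 1/(2*v)
W(o, q) = 1 - o + o*q (W(o, q) = -9 + ((-o + o*q) + 10) = -9 + (10 - o + o*q) = 1 - o + o*q)
-364 + W(-(-3 - 10), M(3)) = -364 + (1 - (-1)*(-3 - 10) + (-(-3 - 10))*((½)/3)) = -364 + (1 - (-1)*(-13) + (-1*(-13))*((½)*(⅓))) = -364 + (1 - 1*13 + 13*(⅙)) = -364 + (1 - 13 + 13/6) = -364 - 59/6 = -2243/6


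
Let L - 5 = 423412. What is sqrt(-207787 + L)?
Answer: sqrt(215630) ≈ 464.36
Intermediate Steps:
L = 423417 (L = 5 + 423412 = 423417)
sqrt(-207787 + L) = sqrt(-207787 + 423417) = sqrt(215630)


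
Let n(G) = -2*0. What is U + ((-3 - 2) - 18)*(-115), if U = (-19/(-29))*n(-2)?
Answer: 2645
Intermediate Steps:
n(G) = 0
U = 0 (U = -19/(-29)*0 = -19*(-1/29)*0 = (19/29)*0 = 0)
U + ((-3 - 2) - 18)*(-115) = 0 + ((-3 - 2) - 18)*(-115) = 0 + (-5 - 18)*(-115) = 0 - 23*(-115) = 0 + 2645 = 2645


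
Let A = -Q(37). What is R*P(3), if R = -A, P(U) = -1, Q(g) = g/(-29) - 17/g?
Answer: 1862/1073 ≈ 1.7353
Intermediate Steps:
Q(g) = -17/g - g/29 (Q(g) = g*(-1/29) - 17/g = -g/29 - 17/g = -17/g - g/29)
A = 1862/1073 (A = -(-17/37 - 1/29*37) = -(-17*1/37 - 37/29) = -(-17/37 - 37/29) = -1*(-1862/1073) = 1862/1073 ≈ 1.7353)
R = -1862/1073 (R = -1*1862/1073 = -1862/1073 ≈ -1.7353)
R*P(3) = -1862/1073*(-1) = 1862/1073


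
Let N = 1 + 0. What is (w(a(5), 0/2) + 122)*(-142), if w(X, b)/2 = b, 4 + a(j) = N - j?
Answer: -17324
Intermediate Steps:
N = 1
a(j) = -3 - j (a(j) = -4 + (1 - j) = -3 - j)
w(X, b) = 2*b
(w(a(5), 0/2) + 122)*(-142) = (2*(0/2) + 122)*(-142) = (2*(0*(½)) + 122)*(-142) = (2*0 + 122)*(-142) = (0 + 122)*(-142) = 122*(-142) = -17324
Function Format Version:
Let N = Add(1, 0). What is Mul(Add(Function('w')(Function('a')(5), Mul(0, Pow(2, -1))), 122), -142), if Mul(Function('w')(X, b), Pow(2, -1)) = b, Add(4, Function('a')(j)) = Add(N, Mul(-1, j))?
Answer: -17324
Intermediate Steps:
N = 1
Function('a')(j) = Add(-3, Mul(-1, j)) (Function('a')(j) = Add(-4, Add(1, Mul(-1, j))) = Add(-3, Mul(-1, j)))
Function('w')(X, b) = Mul(2, b)
Mul(Add(Function('w')(Function('a')(5), Mul(0, Pow(2, -1))), 122), -142) = Mul(Add(Mul(2, Mul(0, Pow(2, -1))), 122), -142) = Mul(Add(Mul(2, Mul(0, Rational(1, 2))), 122), -142) = Mul(Add(Mul(2, 0), 122), -142) = Mul(Add(0, 122), -142) = Mul(122, -142) = -17324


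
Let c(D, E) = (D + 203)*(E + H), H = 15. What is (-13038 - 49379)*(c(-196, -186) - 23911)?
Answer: 1567166036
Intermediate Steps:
c(D, E) = (15 + E)*(203 + D) (c(D, E) = (D + 203)*(E + 15) = (203 + D)*(15 + E) = (15 + E)*(203 + D))
(-13038 - 49379)*(c(-196, -186) - 23911) = (-13038 - 49379)*((3045 + 15*(-196) + 203*(-186) - 196*(-186)) - 23911) = -62417*((3045 - 2940 - 37758 + 36456) - 23911) = -62417*(-1197 - 23911) = -62417*(-25108) = 1567166036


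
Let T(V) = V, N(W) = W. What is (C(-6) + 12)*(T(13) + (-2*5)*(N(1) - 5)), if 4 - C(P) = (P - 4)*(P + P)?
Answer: -5512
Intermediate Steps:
C(P) = 4 - 2*P*(-4 + P) (C(P) = 4 - (P - 4)*(P + P) = 4 - (-4 + P)*2*P = 4 - 2*P*(-4 + P))
(C(-6) + 12)*(T(13) + (-2*5)*(N(1) - 5)) = ((4 - 2*(-6)**2 + 8*(-6)) + 12)*(13 + (-2*5)*(1 - 5)) = ((4 - 2*36 - 48) + 12)*(13 - 10*(-4)) = ((4 - 72 - 48) + 12)*(13 + 40) = (-116 + 12)*53 = -104*53 = -5512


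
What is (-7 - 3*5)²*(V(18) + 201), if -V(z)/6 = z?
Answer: 45012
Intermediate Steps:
V(z) = -6*z
(-7 - 3*5)²*(V(18) + 201) = (-7 - 3*5)²*(-6*18 + 201) = (-7 - 15)²*(-108 + 201) = (-22)²*93 = 484*93 = 45012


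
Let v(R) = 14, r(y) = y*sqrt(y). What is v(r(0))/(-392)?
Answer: -1/28 ≈ -0.035714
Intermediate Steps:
r(y) = y**(3/2)
v(r(0))/(-392) = 14/(-392) = 14*(-1/392) = -1/28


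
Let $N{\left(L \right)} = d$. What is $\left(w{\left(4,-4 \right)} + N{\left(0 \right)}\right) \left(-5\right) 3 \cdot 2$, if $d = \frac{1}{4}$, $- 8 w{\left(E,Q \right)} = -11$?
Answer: $- \frac{195}{4} \approx -48.75$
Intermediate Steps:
$w{\left(E,Q \right)} = \frac{11}{8}$ ($w{\left(E,Q \right)} = \left(- \frac{1}{8}\right) \left(-11\right) = \frac{11}{8}$)
$d = \frac{1}{4} \approx 0.25$
$N{\left(L \right)} = \frac{1}{4}$
$\left(w{\left(4,-4 \right)} + N{\left(0 \right)}\right) \left(-5\right) 3 \cdot 2 = \left(\frac{11}{8} + \frac{1}{4}\right) \left(-5\right) 3 \cdot 2 = \frac{13 \left(\left(-15\right) 2\right)}{8} = \frac{13}{8} \left(-30\right) = - \frac{195}{4}$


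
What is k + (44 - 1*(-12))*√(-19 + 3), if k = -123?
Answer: -123 + 224*I ≈ -123.0 + 224.0*I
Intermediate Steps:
k + (44 - 1*(-12))*√(-19 + 3) = -123 + (44 - 1*(-12))*√(-19 + 3) = -123 + (44 + 12)*√(-16) = -123 + 56*(4*I) = -123 + 224*I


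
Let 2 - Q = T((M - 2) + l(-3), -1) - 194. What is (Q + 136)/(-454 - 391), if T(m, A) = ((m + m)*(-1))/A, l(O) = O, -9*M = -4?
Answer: -614/1521 ≈ -0.40368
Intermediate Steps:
M = 4/9 (M = -1/9*(-4) = 4/9 ≈ 0.44444)
T(m, A) = -2*m/A (T(m, A) = ((2*m)*(-1))/A = (-2*m)/A = -2*m/A)
Q = 1846/9 (Q = 2 - (-2*((4/9 - 2) - 3)/(-1) - 194) = 2 - (-2*(-14/9 - 3)*(-1) - 194) = 2 - (-2*(-41/9)*(-1) - 194) = 2 - (-82/9 - 194) = 2 - 1*(-1828/9) = 2 + 1828/9 = 1846/9 ≈ 205.11)
(Q + 136)/(-454 - 391) = (1846/9 + 136)/(-454 - 391) = (3070/9)/(-845) = (3070/9)*(-1/845) = -614/1521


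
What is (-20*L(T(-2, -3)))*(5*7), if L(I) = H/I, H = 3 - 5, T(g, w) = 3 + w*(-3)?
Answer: 350/3 ≈ 116.67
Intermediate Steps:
T(g, w) = 3 - 3*w
H = -2
L(I) = -2/I
(-20*L(T(-2, -3)))*(5*7) = (-(-40)/(3 - 3*(-3)))*(5*7) = -(-40)/(3 + 9)*35 = -(-40)/12*35 = -20*(-1/6)*35 = (10/3)*35 = 350/3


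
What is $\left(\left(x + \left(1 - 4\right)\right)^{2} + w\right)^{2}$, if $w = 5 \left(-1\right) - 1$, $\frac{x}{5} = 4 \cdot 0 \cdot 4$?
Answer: $9$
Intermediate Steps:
$x = 0$ ($x = 5 \cdot 4 \cdot 0 \cdot 4 = 5 \cdot 0 \cdot 4 = 5 \cdot 0 = 0$)
$w = -6$ ($w = -5 - 1 = -6$)
$\left(\left(x + \left(1 - 4\right)\right)^{2} + w\right)^{2} = \left(\left(0 + \left(1 - 4\right)\right)^{2} - 6\right)^{2} = \left(\left(0 - 3\right)^{2} - 6\right)^{2} = \left(\left(-3\right)^{2} - 6\right)^{2} = \left(9 - 6\right)^{2} = 3^{2} = 9$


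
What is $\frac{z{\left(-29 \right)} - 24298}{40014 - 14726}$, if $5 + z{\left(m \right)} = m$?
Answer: $- \frac{6083}{6322} \approx -0.9622$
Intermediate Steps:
$z{\left(m \right)} = -5 + m$
$\frac{z{\left(-29 \right)} - 24298}{40014 - 14726} = \frac{\left(-5 - 29\right) - 24298}{40014 - 14726} = \frac{-34 - 24298}{25288} = \left(-24332\right) \frac{1}{25288} = - \frac{6083}{6322}$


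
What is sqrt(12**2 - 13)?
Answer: sqrt(131) ≈ 11.446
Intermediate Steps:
sqrt(12**2 - 13) = sqrt(144 - 13) = sqrt(131)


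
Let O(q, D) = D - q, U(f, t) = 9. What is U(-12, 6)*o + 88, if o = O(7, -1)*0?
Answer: 88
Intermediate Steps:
o = 0 (o = (-1 - 1*7)*0 = (-1 - 7)*0 = -8*0 = 0)
U(-12, 6)*o + 88 = 9*0 + 88 = 0 + 88 = 88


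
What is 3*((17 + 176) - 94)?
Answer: 297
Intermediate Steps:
3*((17 + 176) - 94) = 3*(193 - 94) = 3*99 = 297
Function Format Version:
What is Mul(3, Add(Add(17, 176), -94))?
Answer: 297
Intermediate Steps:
Mul(3, Add(Add(17, 176), -94)) = Mul(3, Add(193, -94)) = Mul(3, 99) = 297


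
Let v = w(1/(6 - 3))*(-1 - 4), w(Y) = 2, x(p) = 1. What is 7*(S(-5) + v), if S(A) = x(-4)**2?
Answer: -63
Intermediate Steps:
S(A) = 1 (S(A) = 1**2 = 1)
v = -10 (v = 2*(-1 - 4) = 2*(-5) = -10)
7*(S(-5) + v) = 7*(1 - 10) = 7*(-9) = -63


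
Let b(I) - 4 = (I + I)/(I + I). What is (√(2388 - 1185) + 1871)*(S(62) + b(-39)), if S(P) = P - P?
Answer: 9355 + 5*√1203 ≈ 9528.4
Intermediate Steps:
S(P) = 0
b(I) = 5 (b(I) = 4 + (I + I)/(I + I) = 4 + (2*I)/((2*I)) = 4 + (2*I)*(1/(2*I)) = 4 + 1 = 5)
(√(2388 - 1185) + 1871)*(S(62) + b(-39)) = (√(2388 - 1185) + 1871)*(0 + 5) = (√1203 + 1871)*5 = (1871 + √1203)*5 = 9355 + 5*√1203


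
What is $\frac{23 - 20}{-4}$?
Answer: $- \frac{3}{4} \approx -0.75$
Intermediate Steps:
$\frac{23 - 20}{-4} = \left(- \frac{1}{4}\right) 3 = - \frac{3}{4}$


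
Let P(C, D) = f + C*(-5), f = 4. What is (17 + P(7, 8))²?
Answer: 196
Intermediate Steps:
P(C, D) = 4 - 5*C (P(C, D) = 4 + C*(-5) = 4 - 5*C)
(17 + P(7, 8))² = (17 + (4 - 5*7))² = (17 + (4 - 35))² = (17 - 31)² = (-14)² = 196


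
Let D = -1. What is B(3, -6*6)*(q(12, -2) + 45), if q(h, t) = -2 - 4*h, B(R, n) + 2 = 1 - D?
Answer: 0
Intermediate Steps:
B(R, n) = 0 (B(R, n) = -2 + (1 - 1*(-1)) = -2 + (1 + 1) = -2 + 2 = 0)
B(3, -6*6)*(q(12, -2) + 45) = 0*((-2 - 4*12) + 45) = 0*((-2 - 48) + 45) = 0*(-50 + 45) = 0*(-5) = 0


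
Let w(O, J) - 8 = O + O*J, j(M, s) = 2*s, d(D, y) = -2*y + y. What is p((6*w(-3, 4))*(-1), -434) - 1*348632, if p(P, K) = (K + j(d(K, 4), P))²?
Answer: -226132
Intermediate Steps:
d(D, y) = -y
w(O, J) = 8 + O + J*O (w(O, J) = 8 + (O + O*J) = 8 + (O + J*O) = 8 + O + J*O)
p(P, K) = (K + 2*P)²
p((6*w(-3, 4))*(-1), -434) - 1*348632 = (-434 + 2*((6*(8 - 3 + 4*(-3)))*(-1)))² - 1*348632 = (-434 + 2*((6*(8 - 3 - 12))*(-1)))² - 348632 = (-434 + 2*((6*(-7))*(-1)))² - 348632 = (-434 + 2*(-42*(-1)))² - 348632 = (-434 + 2*42)² - 348632 = (-434 + 84)² - 348632 = (-350)² - 348632 = 122500 - 348632 = -226132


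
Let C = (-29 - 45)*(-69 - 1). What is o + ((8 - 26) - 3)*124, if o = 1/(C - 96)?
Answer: -13238735/5084 ≈ -2604.0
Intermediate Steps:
C = 5180 (C = -74*(-70) = 5180)
o = 1/5084 (o = 1/(5180 - 96) = 1/5084 ≈ 0.00019670)
o + ((8 - 26) - 3)*124 = 1/5084 + ((8 - 26) - 3)*124 = 1/5084 + (-18 - 3)*124 = 1/5084 - 21*124 = 1/5084 - 2604 = -13238735/5084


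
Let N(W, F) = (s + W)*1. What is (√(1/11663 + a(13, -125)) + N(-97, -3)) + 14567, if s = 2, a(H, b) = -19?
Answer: 14472 + 2*I*√646118537/11663 ≈ 14472.0 + 4.3589*I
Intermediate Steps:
N(W, F) = 2 + W (N(W, F) = (2 + W)*1 = 2 + W)
(√(1/11663 + a(13, -125)) + N(-97, -3)) + 14567 = (√(1/11663 - 19) + (2 - 97)) + 14567 = (√(1/11663 - 19) - 95) + 14567 = (√(-221596/11663) - 95) + 14567 = (2*I*√646118537/11663 - 95) + 14567 = (-95 + 2*I*√646118537/11663) + 14567 = 14472 + 2*I*√646118537/11663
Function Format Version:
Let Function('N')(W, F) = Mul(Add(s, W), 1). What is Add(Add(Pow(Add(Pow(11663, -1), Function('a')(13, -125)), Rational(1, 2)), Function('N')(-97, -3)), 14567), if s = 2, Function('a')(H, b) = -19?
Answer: Add(14472, Mul(Rational(2, 11663), I, Pow(646118537, Rational(1, 2)))) ≈ Add(14472., Mul(4.3589, I))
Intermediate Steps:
Function('N')(W, F) = Add(2, W) (Function('N')(W, F) = Mul(Add(2, W), 1) = Add(2, W))
Add(Add(Pow(Add(Pow(11663, -1), Function('a')(13, -125)), Rational(1, 2)), Function('N')(-97, -3)), 14567) = Add(Add(Pow(Add(Pow(11663, -1), -19), Rational(1, 2)), Add(2, -97)), 14567) = Add(Add(Pow(Add(Rational(1, 11663), -19), Rational(1, 2)), -95), 14567) = Add(Add(Pow(Rational(-221596, 11663), Rational(1, 2)), -95), 14567) = Add(Add(Mul(Rational(2, 11663), I, Pow(646118537, Rational(1, 2))), -95), 14567) = Add(Add(-95, Mul(Rational(2, 11663), I, Pow(646118537, Rational(1, 2)))), 14567) = Add(14472, Mul(Rational(2, 11663), I, Pow(646118537, Rational(1, 2))))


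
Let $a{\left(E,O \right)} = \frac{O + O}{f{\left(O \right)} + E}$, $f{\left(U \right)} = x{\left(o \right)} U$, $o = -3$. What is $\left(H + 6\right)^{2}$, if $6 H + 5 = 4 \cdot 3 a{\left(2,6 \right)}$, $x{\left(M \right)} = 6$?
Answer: $\frac{436921}{12996} \approx 33.62$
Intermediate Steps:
$f{\left(U \right)} = 6 U$
$a{\left(E,O \right)} = \frac{2 O}{E + 6 O}$ ($a{\left(E,O \right)} = \frac{O + O}{6 O + E} = \frac{2 O}{E + 6 O}$)
$H = - \frac{23}{114}$ ($H = - \frac{5}{6} + \frac{4 \cdot 3 \cdot 2 \cdot 6 \frac{1}{2 + 6 \cdot 6}}{6} = - \frac{5}{6} + \frac{12 \cdot 2 \cdot 6 \frac{1}{2 + 36}}{6} = - \frac{5}{6} + \frac{12 \cdot 2 \cdot 6 \cdot \frac{1}{38}}{6} = - \frac{5}{6} + \frac{12 \cdot \frac{6}{19}}{6} = - \frac{5}{6} + \frac{1}{6} \cdot \frac{72}{19} = - \frac{5}{6} + \frac{12}{19} = - \frac{23}{114} \approx -0.20175$)
$\left(H + 6\right)^{2} = \left(- \frac{23}{114} + 6\right)^{2} = \left(\frac{661}{114}\right)^{2} = \frac{436921}{12996}$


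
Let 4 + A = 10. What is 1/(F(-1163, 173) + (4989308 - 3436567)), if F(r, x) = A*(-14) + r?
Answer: 1/1551494 ≈ 6.4454e-7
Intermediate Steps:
A = 6 (A = -4 + 10 = 6)
F(r, x) = -84 + r (F(r, x) = 6*(-14) + r = -84 + r)
1/(F(-1163, 173) + (4989308 - 3436567)) = 1/((-84 - 1163) + (4989308 - 3436567)) = 1/(-1247 + 1552741) = 1/1551494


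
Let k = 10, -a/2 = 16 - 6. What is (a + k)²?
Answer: 100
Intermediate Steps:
a = -20 (a = -2*(16 - 6) = -2*10 = -20)
(a + k)² = (-20 + 10)² = (-10)² = 100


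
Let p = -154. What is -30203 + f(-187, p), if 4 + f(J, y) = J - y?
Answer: -30240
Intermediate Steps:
f(J, y) = -4 + J - y (f(J, y) = -4 + (J - y) = -4 + J - y)
-30203 + f(-187, p) = -30203 + (-4 - 187 - 1*(-154)) = -30203 + (-4 - 187 + 154) = -30203 - 37 = -30240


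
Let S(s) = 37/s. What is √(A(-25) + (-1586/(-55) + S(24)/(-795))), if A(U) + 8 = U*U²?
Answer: I*√19093263239930/34980 ≈ 124.92*I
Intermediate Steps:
A(U) = -8 + U³ (A(U) = -8 + U*U² = -8 + U³)
√(A(-25) + (-1586/(-55) + S(24)/(-795))) = √((-8 + (-25)³) + (-1586/(-55) + (37/24)/(-795))) = √((-8 - 15625) + (-1586*(-1/55) + (37*(1/24))*(-1/795))) = √(-15633 + (1586/55 + (37/24)*(-1/795))) = √(-15633 + (1586/55 - 37/19080)) = √(-15633 + 6051769/209880) = √(-3275002271/209880) = I*√19093263239930/34980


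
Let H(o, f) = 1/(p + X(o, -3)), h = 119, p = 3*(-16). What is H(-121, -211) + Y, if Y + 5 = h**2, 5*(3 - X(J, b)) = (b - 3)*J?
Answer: 13462351/951 ≈ 14156.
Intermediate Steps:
p = -48
X(J, b) = 3 - J*(-3 + b)/5 (X(J, b) = 3 - (b - 3)*J/5 = 3 - (-3 + b)*J/5 = 3 - J*(-3 + b)/5)
H(o, f) = 1/(-45 + 6*o/5) (H(o, f) = 1/(-48 + (3 + 3*o/5 - 1/5*o*(-3))) = 1/(-48 + (3 + 3*o/5 + 3*o/5)) = 1/(-48 + (3 + 6*o/5)) = 1/(-45 + 6*o/5))
Y = 14156 (Y = -5 + 119**2 = -5 + 14161 = 14156)
H(-121, -211) + Y = 5/(3*(-75 + 2*(-121))) + 14156 = 5/(3*(-75 - 242)) + 14156 = (5/3)/(-317) + 14156 = (5/3)*(-1/317) + 14156 = -5/951 + 14156 = 13462351/951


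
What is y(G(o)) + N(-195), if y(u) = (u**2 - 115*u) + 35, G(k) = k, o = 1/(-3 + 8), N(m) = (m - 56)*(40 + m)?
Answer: 972926/25 ≈ 38917.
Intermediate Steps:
N(m) = (-56 + m)*(40 + m)
o = 1/5 ≈ 0.20000
y(u) = 35 + u**2 - 115*u
y(G(o)) + N(-195) = (35 + (1/5)**2 - 115*1/5) + (-2240 + (-195)**2 - 16*(-195)) = (35 + 1/25 - 23) + (-2240 + 38025 + 3120) = 301/25 + 38905 = 972926/25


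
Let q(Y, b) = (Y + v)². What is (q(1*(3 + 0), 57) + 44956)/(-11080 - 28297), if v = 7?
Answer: -45056/39377 ≈ -1.1442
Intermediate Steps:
q(Y, b) = (7 + Y)² (q(Y, b) = (Y + 7)² = (7 + Y)²)
(q(1*(3 + 0), 57) + 44956)/(-11080 - 28297) = ((7 + 1*(3 + 0))² + 44956)/(-11080 - 28297) = ((7 + 1*3)² + 44956)/(-39377) = ((7 + 3)² + 44956)*(-1/39377) = (10² + 44956)*(-1/39377) = (100 + 44956)*(-1/39377) = 45056*(-1/39377) = -45056/39377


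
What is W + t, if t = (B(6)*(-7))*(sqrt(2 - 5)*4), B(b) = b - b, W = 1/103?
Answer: 1/103 ≈ 0.0097087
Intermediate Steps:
W = 1/103 ≈ 0.0097087
B(b) = 0
t = 0 (t = (0*(-7))*(sqrt(2 - 5)*4) = 0*(sqrt(-3)*4) = 0*((I*sqrt(3))*4) = 0*(4*I*sqrt(3)) = 0)
W + t = 1/103 + 0 = 1/103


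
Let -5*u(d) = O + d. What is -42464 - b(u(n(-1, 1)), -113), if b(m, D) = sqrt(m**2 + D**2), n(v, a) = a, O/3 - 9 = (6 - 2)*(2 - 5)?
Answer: -42464 - sqrt(319289)/5 ≈ -42577.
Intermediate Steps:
O = -9 (O = 27 + 3*((6 - 2)*(2 - 5)) = 27 + 3*(4*(-3)) = 27 + 3*(-12) = 27 - 36 = -9)
u(d) = 9/5 - d/5 (u(d) = -(-9 + d)/5 = 9/5 - d/5)
b(m, D) = sqrt(D**2 + m**2)
-42464 - b(u(n(-1, 1)), -113) = -42464 - sqrt((-113)**2 + (9/5 - 1/5*1)**2) = -42464 - sqrt(12769 + (9/5 - 1/5)**2) = -42464 - sqrt(12769 + (8/5)**2) = -42464 - sqrt(12769 + 64/25) = -42464 - sqrt(319289/25) = -42464 - sqrt(319289)/5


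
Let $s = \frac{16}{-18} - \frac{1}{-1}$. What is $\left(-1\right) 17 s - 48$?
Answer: $- \frac{449}{9} \approx -49.889$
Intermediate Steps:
$s = \frac{1}{9}$ ($s = 16 \left(- \frac{1}{18}\right) - -1 = - \frac{8}{9} + 1 = \frac{1}{9} \approx 0.11111$)
$\left(-1\right) 17 s - 48 = \left(-1\right) 17 \cdot \frac{1}{9} - 48 = \left(-17\right) \frac{1}{9} - 48 = - \frac{17}{9} - 48 = - \frac{449}{9}$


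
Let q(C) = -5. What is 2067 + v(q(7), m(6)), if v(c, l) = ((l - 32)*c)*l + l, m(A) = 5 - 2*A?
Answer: 695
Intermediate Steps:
v(c, l) = l + c*l*(-32 + l) (v(c, l) = ((-32 + l)*c)*l + l = (c*(-32 + l))*l + l = c*l*(-32 + l) + l = l + c*l*(-32 + l))
2067 + v(q(7), m(6)) = 2067 + (5 - 2*6)*(1 - 32*(-5) - 5*(5 - 2*6)) = 2067 + (5 - 12)*(1 + 160 - 5*(5 - 12)) = 2067 - 7*(1 + 160 - 5*(-7)) = 2067 - 7*(1 + 160 + 35) = 2067 - 7*196 = 2067 - 1372 = 695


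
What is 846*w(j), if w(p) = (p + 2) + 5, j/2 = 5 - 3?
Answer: 9306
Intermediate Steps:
j = 4 (j = 2*(5 - 3) = 2*2 = 4)
w(p) = 7 + p (w(p) = (2 + p) + 5 = 7 + p)
846*w(j) = 846*(7 + 4) = 846*11 = 9306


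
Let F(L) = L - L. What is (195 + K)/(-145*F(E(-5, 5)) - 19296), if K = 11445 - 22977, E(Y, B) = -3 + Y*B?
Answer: 3779/6432 ≈ 0.58753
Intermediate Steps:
E(Y, B) = -3 + B*Y
F(L) = 0
K = -11532
(195 + K)/(-145*F(E(-5, 5)) - 19296) = (195 - 11532)/(-145*0 - 19296) = -11337/(0 - 19296) = -11337/(-19296) = -11337*(-1/19296) = 3779/6432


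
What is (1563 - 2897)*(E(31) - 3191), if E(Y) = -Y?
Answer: 4298148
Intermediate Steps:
(1563 - 2897)*(E(31) - 3191) = (1563 - 2897)*(-1*31 - 3191) = -1334*(-31 - 3191) = -1334*(-3222) = 4298148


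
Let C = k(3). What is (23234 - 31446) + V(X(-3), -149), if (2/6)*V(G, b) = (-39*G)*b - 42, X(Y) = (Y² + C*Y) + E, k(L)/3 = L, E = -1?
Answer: -339565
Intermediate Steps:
k(L) = 3*L
C = 9 (C = 3*3 = 9)
X(Y) = -1 + Y² + 9*Y (X(Y) = (Y² + 9*Y) - 1 = -1 + Y² + 9*Y)
V(G, b) = -126 - 117*G*b (V(G, b) = 3*((-39*G)*b - 42) = 3*(-39*G*b - 42) = 3*(-42 - 39*G*b) = -126 - 117*G*b)
(23234 - 31446) + V(X(-3), -149) = (23234 - 31446) + (-126 - 117*(-1 + (-3)² + 9*(-3))*(-149)) = -8212 + (-126 - 117*(-1 + 9 - 27)*(-149)) = -8212 + (-126 - 117*(-19)*(-149)) = -8212 + (-126 - 331227) = -8212 - 331353 = -339565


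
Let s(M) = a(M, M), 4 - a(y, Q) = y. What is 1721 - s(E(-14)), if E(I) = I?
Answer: 1703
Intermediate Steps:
a(y, Q) = 4 - y
s(M) = 4 - M
1721 - s(E(-14)) = 1721 - (4 - 1*(-14)) = 1721 - (4 + 14) = 1721 - 1*18 = 1721 - 18 = 1703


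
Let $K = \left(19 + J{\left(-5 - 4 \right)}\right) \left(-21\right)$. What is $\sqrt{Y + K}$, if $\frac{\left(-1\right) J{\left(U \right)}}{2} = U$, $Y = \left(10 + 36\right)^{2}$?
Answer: $\sqrt{1339} \approx 36.592$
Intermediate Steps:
$Y = 2116$ ($Y = 46^{2} = 2116$)
$J{\left(U \right)} = - 2 U$
$K = -777$ ($K = \left(19 - 2 \left(-5 - 4\right)\right) \left(-21\right) = \left(19 - -18\right) \left(-21\right) = \left(19 + 18\right) \left(-21\right) = 37 \left(-21\right) = -777$)
$\sqrt{Y + K} = \sqrt{2116 - 777} = \sqrt{1339}$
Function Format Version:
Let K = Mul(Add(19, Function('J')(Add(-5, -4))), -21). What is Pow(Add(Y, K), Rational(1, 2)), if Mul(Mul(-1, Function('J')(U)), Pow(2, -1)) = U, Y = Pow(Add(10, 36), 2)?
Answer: Pow(1339, Rational(1, 2)) ≈ 36.592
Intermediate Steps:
Y = 2116 (Y = Pow(46, 2) = 2116)
Function('J')(U) = Mul(-2, U)
K = -777 (K = Mul(Add(19, Mul(-2, Add(-5, -4))), -21) = Mul(Add(19, Mul(-2, -9)), -21) = Mul(Add(19, 18), -21) = Mul(37, -21) = -777)
Pow(Add(Y, K), Rational(1, 2)) = Pow(Add(2116, -777), Rational(1, 2)) = Pow(1339, Rational(1, 2))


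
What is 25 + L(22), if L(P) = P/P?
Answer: 26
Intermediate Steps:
L(P) = 1
25 + L(22) = 25 + 1 = 26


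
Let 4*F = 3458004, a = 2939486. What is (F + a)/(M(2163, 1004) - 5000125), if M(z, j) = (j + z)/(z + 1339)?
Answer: -13321562474/17510434583 ≈ -0.76078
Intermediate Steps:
M(z, j) = (j + z)/(1339 + z)
F = 864501 (F = (¼)*3458004 = 864501)
(F + a)/(M(2163, 1004) - 5000125) = (864501 + 2939486)/((1004 + 2163)/(1339 + 2163) - 5000125) = 3803987/(3167/3502 - 5000125) = 3803987/(-17510434583/3502) = 3803987*(-3502/17510434583) = -13321562474/17510434583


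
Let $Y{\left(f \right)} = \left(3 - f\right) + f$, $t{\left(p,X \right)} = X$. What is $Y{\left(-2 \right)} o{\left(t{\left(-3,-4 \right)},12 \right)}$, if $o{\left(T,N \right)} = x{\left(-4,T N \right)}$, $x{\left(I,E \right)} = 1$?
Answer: $3$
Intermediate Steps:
$o{\left(T,N \right)} = 1$
$Y{\left(f \right)} = 3$
$Y{\left(-2 \right)} o{\left(t{\left(-3,-4 \right)},12 \right)} = 3 \cdot 1 = 3$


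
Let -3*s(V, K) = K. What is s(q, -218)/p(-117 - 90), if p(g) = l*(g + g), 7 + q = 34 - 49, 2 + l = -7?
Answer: 109/5589 ≈ 0.019503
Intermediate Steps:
l = -9 (l = -2 - 7 = -9)
q = -22 (q = -7 + (34 - 49) = -7 - 15 = -22)
s(V, K) = -K/3
p(g) = -18*g (p(g) = -9*(g + g) = -18*g)
s(q, -218)/p(-117 - 90) = (-⅓*(-218))/((-18*(-117 - 90))) = 218/(3*((-18*(-207)))) = (218/3)/3726 = (218/3)*(1/3726) = 109/5589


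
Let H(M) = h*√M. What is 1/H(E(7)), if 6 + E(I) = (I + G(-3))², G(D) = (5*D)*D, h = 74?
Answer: √2698/199652 ≈ 0.00026016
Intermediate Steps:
G(D) = 5*D²
E(I) = -6 + (45 + I)² (E(I) = -6 + (I + 5*(-3)²)² = -6 + (I + 5*9)² = -6 + (I + 45)² = -6 + (45 + I)²)
H(M) = 74*√M
1/H(E(7)) = 1/(74*√(-6 + (45 + 7)²)) = 1/(74*√(-6 + 52²)) = 1/(74*√(-6 + 2704)) = 1/(74*√2698) = √2698/199652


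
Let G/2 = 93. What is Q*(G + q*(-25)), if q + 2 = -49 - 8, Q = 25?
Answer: 41525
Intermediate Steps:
G = 186 (G = 2*93 = 186)
q = -59 (q = -2 + (-49 - 8) = -2 - 57 = -59)
Q*(G + q*(-25)) = 25*(186 - 59*(-25)) = 25*(186 + 1475) = 25*1661 = 41525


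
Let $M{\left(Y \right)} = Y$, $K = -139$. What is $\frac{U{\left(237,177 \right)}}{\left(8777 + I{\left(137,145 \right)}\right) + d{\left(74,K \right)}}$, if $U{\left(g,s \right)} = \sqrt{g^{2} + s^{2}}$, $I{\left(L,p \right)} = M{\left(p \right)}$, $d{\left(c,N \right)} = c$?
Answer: $\frac{3 \sqrt{9722}}{8996} \approx 0.032881$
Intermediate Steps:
$I{\left(L,p \right)} = p$
$\frac{U{\left(237,177 \right)}}{\left(8777 + I{\left(137,145 \right)}\right) + d{\left(74,K \right)}} = \frac{\sqrt{237^{2} + 177^{2}}}{\left(8777 + 145\right) + 74} = \frac{\sqrt{56169 + 31329}}{8922 + 74} = \frac{\sqrt{87498}}{8996} = 3 \sqrt{9722} \cdot \frac{1}{8996} = \frac{3 \sqrt{9722}}{8996}$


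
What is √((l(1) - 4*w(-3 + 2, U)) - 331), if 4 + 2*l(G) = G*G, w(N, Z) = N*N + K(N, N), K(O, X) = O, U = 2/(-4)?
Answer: I*√1330/2 ≈ 18.235*I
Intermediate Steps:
U = -½ (U = 2*(-¼) = -½ ≈ -0.50000)
w(N, Z) = N + N² (w(N, Z) = N*N + N = N² + N = N + N²)
l(G) = -2 + G²/2 (l(G) = -2 + (G*G)/2 = -2 + G²/2)
√((l(1) - 4*w(-3 + 2, U)) - 331) = √(((-2 + (½)*1²) - 4*(-3 + 2)*(1 + (-3 + 2))) - 331) = √(((-2 + (½)*1) - (-4)*(1 - 1)) - 331) = √(((-2 + ½) - (-4)*0) - 331) = √((-3/2 - 4*0) - 331) = √((-3/2 + 0) - 331) = √(-3/2 - 331) = √(-665/2) = I*√1330/2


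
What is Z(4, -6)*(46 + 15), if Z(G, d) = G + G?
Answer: 488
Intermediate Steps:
Z(G, d) = 2*G
Z(4, -6)*(46 + 15) = (2*4)*(46 + 15) = 8*61 = 488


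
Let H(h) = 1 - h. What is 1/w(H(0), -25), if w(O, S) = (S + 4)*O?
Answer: -1/21 ≈ -0.047619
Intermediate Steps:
w(O, S) = O*(4 + S) (w(O, S) = (4 + S)*O = O*(4 + S))
1/w(H(0), -25) = 1/((1 - 1*0)*(4 - 25)) = 1/((1 + 0)*(-21)) = 1/(1*(-21)) = 1/(-21) = -1/21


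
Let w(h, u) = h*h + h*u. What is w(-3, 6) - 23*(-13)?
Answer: 290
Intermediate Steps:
w(h, u) = h**2 + h*u
w(-3, 6) - 23*(-13) = -3*(-3 + 6) - 23*(-13) = -3*3 + 299 = -9 + 299 = 290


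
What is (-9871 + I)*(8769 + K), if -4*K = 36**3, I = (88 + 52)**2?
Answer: -28165455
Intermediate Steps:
I = 19600 (I = 140**2 = 19600)
K = -11664 (K = -1/4*36**3 = -1/4*46656 = -11664)
(-9871 + I)*(8769 + K) = (-9871 + 19600)*(8769 - 11664) = 9729*(-2895) = -28165455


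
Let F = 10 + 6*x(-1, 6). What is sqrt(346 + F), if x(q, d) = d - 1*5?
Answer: sqrt(362) ≈ 19.026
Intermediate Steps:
x(q, d) = -5 + d (x(q, d) = d - 5 = -5 + d)
F = 16 (F = 10 + 6*(-5 + 6) = 10 + 6*1 = 10 + 6 = 16)
sqrt(346 + F) = sqrt(346 + 16) = sqrt(362)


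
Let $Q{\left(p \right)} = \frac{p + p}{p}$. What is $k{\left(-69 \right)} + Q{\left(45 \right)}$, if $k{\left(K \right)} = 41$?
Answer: $43$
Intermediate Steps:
$Q{\left(p \right)} = 2$ ($Q{\left(p \right)} = \frac{2 p}{p} = 2$)
$k{\left(-69 \right)} + Q{\left(45 \right)} = 41 + 2 = 43$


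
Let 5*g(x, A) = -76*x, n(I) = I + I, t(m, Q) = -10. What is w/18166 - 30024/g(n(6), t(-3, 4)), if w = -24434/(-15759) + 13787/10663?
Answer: 4773480032658115/28999531375209 ≈ 164.61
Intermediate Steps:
n(I) = 2*I
w = 477809075/168038217 (w = -24434*(-1/15759) + 13787*(1/10663) = 24434/15759 + 13787/10663 = 477809075/168038217 ≈ 2.8435)
g(x, A) = -76*x/5 (g(x, A) = (-76*x)/5 = -76*x/5)
w/18166 - 30024/g(n(6), t(-3, 4)) = (477809075/168038217)/18166 - 30024/((-152*6/5)) = (477809075/168038217)*(1/18166) - 30024/((-76/5*12)) = 477809075/3052582250022 - 30024/(-912/5) = 477809075/3052582250022 - 30024*(-5/912) = 477809075/3052582250022 + 6255/38 = 4773480032658115/28999531375209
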